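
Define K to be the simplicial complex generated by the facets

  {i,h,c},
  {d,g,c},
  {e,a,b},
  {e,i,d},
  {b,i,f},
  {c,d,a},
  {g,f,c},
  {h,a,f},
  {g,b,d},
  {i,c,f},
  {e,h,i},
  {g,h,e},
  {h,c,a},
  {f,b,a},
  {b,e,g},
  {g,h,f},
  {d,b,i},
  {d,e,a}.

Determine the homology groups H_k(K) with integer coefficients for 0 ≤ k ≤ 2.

H_0 = Z,  H_1 = Z ⊕ Z_2,  H_2 = 0.

K has 9 vertices, 27 edges, 18 triangles.
rank ∂_0 = 0, rank ∂_1 = 8 ⇒ b_0 = 9 − 0 − 8 = 1; all invariant factors of ∂_1 are 1 so no torsion. So H_0 ≅ Z.
rank ∂_1 = 8, rank ∂_2 = 18 ⇒ b_1 = 27 − 8 − 18 = 1; ∂_2 has invariant factor(s) [2] giving torsion. So H_1 ≅ Z ⊕ Z_2.
rank ∂_2 = 18, rank ∂_3 = 0 ⇒ b_2 = 18 − 18 − 0 = 0. So H_2 ≅ 0.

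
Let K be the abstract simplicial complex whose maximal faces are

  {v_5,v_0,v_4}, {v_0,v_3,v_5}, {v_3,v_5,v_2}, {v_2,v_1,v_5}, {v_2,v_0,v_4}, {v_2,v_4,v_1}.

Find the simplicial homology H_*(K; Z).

H_0 ≅ Z,  H_1 ≅ Z,  H_2 = 0.

We work with the vertex ordering v_0 < v_1 < v_2 < v_3 < v_4 < v_5. The simplices of K, each written with vertices in increasing order, are:

  0-simplices (6): [v_0], [v_1], [v_2], [v_3], [v_4], [v_5]
  1-simplices (12): [v_0,v_2], [v_0,v_3], [v_0,v_4], [v_0,v_5], [v_1,v_2], [v_1,v_4], [v_1,v_5], [v_2,v_3], [v_2,v_4], [v_2,v_5], [v_3,v_5], [v_4,v_5]
  2-simplices (6): [v_0,v_2,v_4], [v_0,v_3,v_5], [v_0,v_4,v_5], [v_1,v_2,v_4], [v_1,v_2,v_5], [v_2,v_3,v_5]

giving chain groups C_0 ≅ Z^6, C_1 ≅ Z^12, C_2 ≅ Z^6.

Boundary ∂_1: C_1 → C_0 is given by ∂[p,q] = [q] − [p]. For instance
  ∂[v_0,v_5] = [v_5] − [v_0].
The 6×12 boundary matrix has rank 5 and Smith normal form diag(1,1,1,1,1).

∂_2: C_2 → C_1 sends each 2-simplex [p,q,r] to [q,r] − [p,r] + [p,q]. For instance
  ∂[v_1,v_2,v_5] = [v_2,v_5] − [v_1,v_5] + [v_1,v_2],
  ∂[v_0,v_2,v_4] = [v_2,v_4] − [v_0,v_4] + [v_0,v_2].
The resulting 12×6 matrix has rank 6, and its Smith normal form has invariant factors (1,1,1,1,1,1).

Reading off H_k = ker ∂_k / im ∂_{k+1}:

  H_0: rank C_0 − rank ∂_1 = 6 − 5 = 1, and the invariant factors of ∂_1 are all 1, so H_0 ≅ Z.
  H_1: rank ker ∂_1 − rank ∂_2 = (12 − 5) − 6 = 1, and the invariant factors of ∂_2 are all 1, so H_1 ≅ Z.
  H_2: rank ker ∂_2 − rank ∂_3 = (6 − 6) − 0 = 0, and there is no ∂_3, so H_2 ≅ 0.

As a check, the Euler characteristic is 6 − 12 + 6 = 0, which agrees with 1 − 1 + 0 = 0.
(K is a triangulation of the cylinder S^1 x I.)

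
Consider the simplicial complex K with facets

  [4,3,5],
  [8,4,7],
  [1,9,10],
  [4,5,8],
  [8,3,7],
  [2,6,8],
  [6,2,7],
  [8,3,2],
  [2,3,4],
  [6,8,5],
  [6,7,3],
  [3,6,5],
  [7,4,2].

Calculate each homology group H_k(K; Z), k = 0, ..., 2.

H_0 ≅ Z^2,  H_1 ≅ Z/2Z,  H_2 = 0.

We work with the vertex ordering 1 < 2 < 3 < 4 < 5 < 6 < 7 < 8 < 9 < 10. The simplices of K, each written with vertices in increasing order, are:

  0-simplices (10): [1], [2], [3], [4], [5], [6], [7], [8], [9], [10]
  1-simplices (21): [1,9], [1,10], [2,3], [2,4], [2,6], [2,7], [2,8], [3,4], [3,5], [3,6], [3,7], [3,8], [4,5], [4,7], [4,8], [5,6], [5,8], [6,7], [6,8], [7,8], [9,10]
  2-simplices (13): [1,9,10], [2,3,4], [2,3,8], [2,4,7], [2,6,7], [2,6,8], [3,4,5], [3,5,6], [3,6,7], [3,7,8], [4,5,8], [4,7,8], [5,6,8]

so the chain groups are C_0 ≅ Z^10, C_1 ≅ Z^21, C_2 ≅ Z^13.

∂_1: C_1 → C_0 maps an edge to its endpoints' difference, ∂[p,q] = q − p.
The resulting 10×21 matrix has rank 8, and its Smith normal form has invariant factors (1,1,1,1,1,1,1,1).

∂_2: C_2 → C_1 sends each 2-simplex [p,q,r] to [q,r] − [p,r] + [p,q]. For instance
  ∂[4,5,8] = [5,8] − [4,8] + [4,5],
  ∂[1,9,10] = [9,10] − [1,10] + [1,9].
The resulting 21×13 matrix has rank 13, and its Smith normal form has invariant factors (1,1,1,1,1,1,1,1,1,1,1,1,2).

From H_k ≅ ker(∂_k) / im(∂_{k+1}) we obtain:

  H_0: rank C_0 − rank ∂_1 = 10 − 8 = 2, and the invariant factors of ∂_1 are all 1, so H_0 ≅ Z^2.
  H_1: rank ker ∂_1 − rank ∂_2 = (21 − 8) − 13 = 0, and ∂_2 has invariant factor 2 > 1, so H_1 ≅ Z/2Z.
  H_2: rank ker ∂_2 − rank ∂_3 = (13 − 13) − 0 = 0, and there is no ∂_3, so H_2 ≅ 0.

(K is a triangulation of the disjoint union of the real projective plane RP^2 and the 2-simplex.)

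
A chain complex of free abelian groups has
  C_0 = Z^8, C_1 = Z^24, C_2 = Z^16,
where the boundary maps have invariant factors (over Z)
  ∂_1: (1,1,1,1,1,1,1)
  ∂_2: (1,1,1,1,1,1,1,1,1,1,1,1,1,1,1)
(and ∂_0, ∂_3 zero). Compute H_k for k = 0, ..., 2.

H_0: b_0 = 8 − 0 − 7 = 1; torsion from ∂_1 factors > 1: none. So H_0 ≅ Z.
H_1: b_1 = 24 − 7 − 15 = 2; torsion from ∂_2 factors > 1: none. So H_1 ≅ Z^2.
H_2: b_2 = 16 − 15 − 0 = 1; torsion from ∂_3 factors > 1: none. So H_2 ≅ Z.

H_0 ≅ Z,  H_1 ≅ Z^2,  H_2 ≅ Z.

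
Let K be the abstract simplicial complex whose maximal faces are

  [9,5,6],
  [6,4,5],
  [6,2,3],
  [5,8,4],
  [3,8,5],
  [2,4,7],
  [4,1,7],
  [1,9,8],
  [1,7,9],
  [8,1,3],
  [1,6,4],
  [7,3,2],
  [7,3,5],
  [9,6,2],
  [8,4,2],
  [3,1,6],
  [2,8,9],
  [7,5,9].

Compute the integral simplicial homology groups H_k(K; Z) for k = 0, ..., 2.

K has 9 vertices, 27 edges, 18 triangles.
rank ∂_0 = 0, rank ∂_1 = 8 ⇒ b_0 = 9 − 0 − 8 = 1; all invariant factors of ∂_1 are 1 so no torsion. So H_0 ≅ Z.
rank ∂_1 = 8, rank ∂_2 = 17 ⇒ b_1 = 27 − 8 − 17 = 2; all invariant factors of ∂_2 are 1 so no torsion. So H_1 ≅ Z^2.
rank ∂_2 = 17, rank ∂_3 = 0 ⇒ b_2 = 18 − 17 − 0 = 1. So H_2 ≅ Z.

H_0 = Z,  H_1 = Z^2,  H_2 = Z.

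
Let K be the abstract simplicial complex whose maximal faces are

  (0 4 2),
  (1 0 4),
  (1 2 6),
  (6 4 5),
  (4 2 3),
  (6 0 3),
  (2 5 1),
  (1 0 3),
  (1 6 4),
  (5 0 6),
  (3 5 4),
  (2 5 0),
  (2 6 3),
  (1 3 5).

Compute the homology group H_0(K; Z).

Order the vertices as 0 < 1 < 2 < 3 < 4 < 5 < 6. Listing each simplex with vertices in this order, K has dimension 2 with simplices:

  0-simplices (7): [0], [1], [2], [3], [4], [5], [6]
  1-simplices (21): [0,1], [0,2], [0,3], [0,4], [0,5], [0,6], [1,2], [1,3], [1,4], [1,5], [1,6], [2,3], [2,4], [2,5], [2,6], [3,4], [3,5], [3,6], [4,5], [4,6], [5,6]
  2-simplices (14): [0,1,3], [0,1,4], [0,2,4], [0,2,5], [0,3,6], [0,5,6], [1,2,5], [1,2,6], [1,3,5], [1,4,6], [2,3,4], [2,3,6], [3,4,5], [4,5,6]

giving chain groups C_0 ≅ Z^7, C_1 ≅ Z^21, C_2 ≅ Z^14.

Boundary ∂_1: C_1 → C_0 is given by ∂[p,q] = [q] − [p].
The resulting 7×21 matrix has rank 6, and its Smith normal form has invariant factors (1,1,1,1,1,1).

The boundary map ∂_2: C_2 → C_1 sends each 2-simplex [p,q,r] to [q,r] − [p,r] + [p,q]. For instance
  ∂[1,3,5] = [3,5] − [1,5] + [1,3],
  ∂[2,3,6] = [3,6] − [2,6] + [2,3].
The resulting 21×14 matrix has rank 13, and its Smith normal form has invariant factors (1,1,1,1,1,1,1,1,1,1,1,1,1).

From H_k ≅ ker(∂_k) / im(∂_{k+1}) we obtain:

  H_0: rank C_0 − rank ∂_1 = 7 − 6 = 1, and the invariant factors of ∂_1 are all 1, so H_0 = Z.

H_0 ≅ Z.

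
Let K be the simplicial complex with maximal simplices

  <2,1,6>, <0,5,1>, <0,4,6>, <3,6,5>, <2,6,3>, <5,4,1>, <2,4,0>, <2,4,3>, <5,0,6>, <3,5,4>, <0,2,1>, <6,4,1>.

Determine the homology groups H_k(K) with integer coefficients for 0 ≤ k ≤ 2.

H_0 ≅ Z,  H_1 ≅ Z/2,  H_2 = 0.

Take the total order 0 < 1 < 2 < 3 < 4 < 5 < 6 on the vertex set. Then K (dimension 2) consists of the simplices:

  0-simplices (7): [0], [1], [2], [3], [4], [5], [6]
  1-simplices (18): [0,1], [0,2], [0,4], [0,5], [0,6], [1,2], [1,4], [1,5], [1,6], [2,3], [2,4], [2,6], [3,4], [3,5], [3,6], [4,5], [4,6], [5,6]
  2-simplices (12): [0,1,2], [0,1,5], [0,2,4], [0,4,6], [0,5,6], [1,2,6], [1,4,5], [1,4,6], [2,3,4], [2,3,6], [3,4,5], [3,5,6]

Hence C_0 ≅ Z^7, C_1 ≅ Z^18, C_2 ≅ Z^12.

The boundary map ∂_1: C_1 → C_0 is given by ∂[p,q] = [q] − [p]. For instance
  ∂[3,6] = [6] − [3].
As a 7×18 matrix over Z this has rank 6, with invariant factors (1,1,1,1,1,1).

∂_2: C_2 → C_1 acts by ∂[p,q,r] = [q,r] − [p,r] + [p,q]. For instance
  ∂[3,4,5] = [4,5] − [3,5] + [3,4],
  ∂[0,1,2] = [1,2] − [0,2] + [0,1].
The resulting 18×12 matrix has rank 12, and its Smith normal form has invariant factors (1,1,1,1,1,1,1,1,1,1,1,2).

Now H_k = ker ∂_k / im ∂_{k+1}, so:

  H_0: rank C_0 − rank ∂_1 = 7 − 6 = 1, and the invariant factors of ∂_1 are all 1, so H_0 ≅ Z.
  H_1: rank ker ∂_1 − rank ∂_2 = (18 − 6) − 12 = 0, and ∂_2 has invariant factor 2 > 1, so H_1 ≅ Z/2.
  H_2: rank ker ∂_2 − rank ∂_3 = (12 − 12) − 0 = 0, and there is no ∂_3, so H_2 ≅ 0.

As a check, the Euler characteristic is 7 − 18 + 12 = 1, which agrees with 1 − 0 + 0 = 1.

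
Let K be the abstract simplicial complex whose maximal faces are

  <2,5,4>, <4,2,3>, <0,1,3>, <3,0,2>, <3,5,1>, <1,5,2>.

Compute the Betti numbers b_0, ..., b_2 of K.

We work with the vertex ordering 0 < 1 < 2 < 3 < 4 < 5. The simplices of K, each written with vertices in increasing order, are:

  0-simplices (6): [0], [1], [2], [3], [4], [5]
  1-simplices (12): [0,1], [0,2], [0,3], [1,2], [1,3], [1,5], [2,3], [2,4], [2,5], [3,4], [3,5], [4,5]
  2-simplices (6): [0,1,3], [0,2,3], [1,2,5], [1,3,5], [2,3,4], [2,4,5]

giving chain groups C_0 ≅ Z^6, C_1 ≅ Z^12, C_2 ≅ Z^6.

∂_1: C_1 → C_0 sends each edge [p,q] (with p < q) to q − p. For instance
  ∂[2,3] = [3] − [2].
The resulting 6×12 matrix has rank 5, and its Smith normal form has invariant factors (1,1,1,1,1).

∂_2: C_2 → C_1 sends each 2-simplex [p,q,r] to [q,r] − [p,r] + [p,q]. For instance
  ∂[0,1,3] = [1,3] − [0,3] + [0,1],
  ∂[1,3,5] = [3,5] − [1,5] + [1,3].
The 12×6 boundary matrix has rank 6 and Smith normal form diag(1,1,1,1,1,1).

Reading off H_k = ker ∂_k / im ∂_{k+1}:

  H_0: rank C_0 − rank ∂_1 = 6 − 5 = 1, and the invariant factors of ∂_1 are all 1, so H_0 ≅ Z.
  H_1: rank ker ∂_1 − rank ∂_2 = (12 − 5) − 6 = 1, and the invariant factors of ∂_2 are all 1, so H_1 ≅ Z.
  H_2: rank ker ∂_2 − rank ∂_3 = (6 − 6) − 0 = 0, and there is no ∂_3, so H_2 ≅ 0.

(K is a triangulation of the cylinder S^1 x I.)

Hence the Betti numbers are b_0 = 1, b_1 = 1, b_2 = 0.

b_0 = 1, b_1 = 1, b_2 = 0.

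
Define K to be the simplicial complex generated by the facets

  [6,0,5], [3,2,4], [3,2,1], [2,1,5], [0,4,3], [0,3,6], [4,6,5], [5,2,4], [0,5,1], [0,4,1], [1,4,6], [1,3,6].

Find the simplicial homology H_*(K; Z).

Take the total order 0 < 1 < 2 < 3 < 4 < 5 < 6 on the vertex set. Then K (dimension 2) consists of the simplices:

  0-simplices (7): [0], [1], [2], [3], [4], [5], [6]
  1-simplices (18): [0,1], [0,3], [0,4], [0,5], [0,6], [1,2], [1,3], [1,4], [1,5], [1,6], [2,3], [2,4], [2,5], [3,4], [3,6], [4,5], [4,6], [5,6]
  2-simplices (12): [0,1,4], [0,1,5], [0,3,4], [0,3,6], [0,5,6], [1,2,3], [1,2,5], [1,3,6], [1,4,6], [2,3,4], [2,4,5], [4,5,6]

so the chain groups are C_0 ≅ Z^7, C_1 ≅ Z^18, C_2 ≅ Z^12.

Boundary ∂_1: C_1 → C_0 maps an edge to its endpoints' difference, ∂[p,q] = q − p.
The resulting 7×18 matrix has rank 6, and its Smith normal form has invariant factors (1,1,1,1,1,1).

∂_2: C_2 → C_1 acts by ∂[p,q,r] = [q,r] − [p,r] + [p,q]. For instance
  ∂[0,3,6] = [3,6] − [0,6] + [0,3],
  ∂[1,2,5] = [2,5] − [1,5] + [1,2].
As a 18×12 matrix over Z this has rank 12, with invariant factors (1,1,1,1,1,1,1,1,1,1,1,2).

Now H_k = ker ∂_k / im ∂_{k+1}, so:

  H_0: rank C_0 − rank ∂_1 = 7 − 6 = 1, and the invariant factors of ∂_1 are all 1, so H_0 ≅ Z.
  H_1: rank ker ∂_1 − rank ∂_2 = (18 − 6) − 12 = 0, and ∂_2 has invariant factor 2 > 1, so H_1 ≅ Z/2Z.
  H_2: rank ker ∂_2 − rank ∂_3 = (12 − 12) − 0 = 0, and there is no ∂_3, so H_2 ≅ 0.

As a check, the Euler characteristic is 7 − 18 + 12 = 1, which agrees with 1 − 0 + 0 = 1.

H_0 = Z,  H_1 = Z/2Z,  H_2 = 0.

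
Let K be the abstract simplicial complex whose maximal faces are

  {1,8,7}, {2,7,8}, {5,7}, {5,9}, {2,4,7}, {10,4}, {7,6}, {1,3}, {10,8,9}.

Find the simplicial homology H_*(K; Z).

We work with the vertex ordering 1 < 2 < 3 < 4 < 5 < 6 < 7 < 8 < 9 < 10. The simplices of K, each written with vertices in increasing order, are:

  0-simplices (10): [1], [2], [3], [4], [5], [6], [7], [8], [9], [10]
  1-simplices (15): [1,3], [1,7], [1,8], [2,4], [2,7], [2,8], [4,7], [4,10], [5,7], [5,9], [6,7], [7,8], [8,9], [8,10], [9,10]
  2-simplices (4): [1,7,8], [2,4,7], [2,7,8], [8,9,10]

so the chain groups are C_0 ≅ Z^10, C_1 ≅ Z^15, C_2 ≅ Z^4.

∂_1: C_1 → C_0 maps an edge to its endpoints' difference, ∂[p,q] = q − p. For instance
  ∂[8,9] = [9] − [8].
As a 10×15 matrix over Z this has rank 9, with invariant factors (1,1,1,1,1,1,1,1,1).

The boundary map ∂_2: C_2 → C_1 sends each 2-simplex [p,q,r] to [q,r] − [p,r] + [p,q]. For instance
  ∂[1,7,8] = [7,8] − [1,8] + [1,7],
  ∂[8,9,10] = [9,10] − [8,10] + [8,9].
The resulting 15×4 matrix has rank 4, and its Smith normal form has invariant factors (1,1,1,1).

Now H_k = ker ∂_k / im ∂_{k+1}, so:

  H_0: rank C_0 − rank ∂_1 = 10 − 9 = 1, and the invariant factors of ∂_1 are all 1, so H_0 ≅ Z.
  H_1: rank ker ∂_1 − rank ∂_2 = (15 − 9) − 4 = 2, and the invariant factors of ∂_2 are all 1, so H_1 ≅ Z^2.
  H_2: rank ker ∂_2 − rank ∂_3 = (4 − 4) − 0 = 0, and there is no ∂_3, so H_2 ≅ 0.

H_0 = Z,  H_1 = Z^2,  H_2 = 0.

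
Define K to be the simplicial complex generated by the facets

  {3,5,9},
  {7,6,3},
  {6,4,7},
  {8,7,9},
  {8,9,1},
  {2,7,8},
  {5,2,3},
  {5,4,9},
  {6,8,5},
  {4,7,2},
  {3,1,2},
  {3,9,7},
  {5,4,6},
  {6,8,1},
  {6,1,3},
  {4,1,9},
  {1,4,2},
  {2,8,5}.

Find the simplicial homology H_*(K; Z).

K has 9 vertices, 27 edges, 18 triangles.
rank ∂_0 = 0, rank ∂_1 = 8 ⇒ b_0 = 9 − 0 − 8 = 1; all invariant factors of ∂_1 are 1 so no torsion. So H_0 = Z.
rank ∂_1 = 8, rank ∂_2 = 17 ⇒ b_1 = 27 − 8 − 17 = 2; all invariant factors of ∂_2 are 1 so no torsion. So H_1 = Z^2.
rank ∂_2 = 17, rank ∂_3 = 0 ⇒ b_2 = 18 − 17 − 0 = 1. So H_2 = Z.

H_0 ≅ Z,  H_1 ≅ Z^2,  H_2 ≅ Z.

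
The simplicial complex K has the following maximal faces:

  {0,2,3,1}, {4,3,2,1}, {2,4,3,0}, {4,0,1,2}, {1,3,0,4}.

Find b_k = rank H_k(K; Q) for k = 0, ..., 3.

b_0 = 1, b_1 = 0, b_2 = 0, b_3 = 1.

We work with the vertex ordering 0 < 1 < 2 < 3 < 4. The simplices of K, each written with vertices in increasing order, are:

  0-simplices (5): [0], [1], [2], [3], [4]
  1-simplices (10): [0,1], [0,2], [0,3], [0,4], [1,2], [1,3], [1,4], [2,3], [2,4], [3,4]
  2-simplices (10): [0,1,2], [0,1,3], [0,1,4], [0,2,3], [0,2,4], [0,3,4], [1,2,3], [1,2,4], [1,3,4], [2,3,4]
  3-simplices (5): [0,1,2,3], [0,1,2,4], [0,1,3,4], [0,2,3,4], [1,2,3,4]

giving chain groups C_0 ≅ Z^5, C_1 ≅ Z^10, C_2 ≅ Z^10, C_3 ≅ Z^5.

∂_1: C_1 → C_0 is given by ∂[p,q] = [q] − [p].
The 5×10 boundary matrix has rank 4 and Smith normal form diag(1,1,1,1).

The boundary map ∂_2: C_2 → C_1 maps a triangle to the signed sum of its edges. For instance
  ∂[1,2,3] = [2,3] − [1,3] + [1,2],
  ∂[0,1,2] = [1,2] − [0,2] + [0,1].
The 10×10 boundary matrix has rank 6 and Smith normal form diag(1,1,1,1,1,1).

The boundary map ∂_3: C_3 → C_2 sends each 3-simplex σ to the alternating sum Σ_i (−1)^i (σ with its i-th vertex removed). For instance
  ∂[0,1,2,3] = [1,2,3] − [0,2,3] + [0,1,3] − [0,1,2],
  ∂[0,1,3,4] = [1,3,4] − [0,3,4] + [0,1,4] − [0,1,3].
As a 10×5 matrix over Z this has rank 4, with invariant factors (1,1,1,1).

Computing H_k = (kernel of ∂_k) / (image of ∂_{k+1}):

  H_0: rank C_0 − rank ∂_1 = 5 − 4 = 1, and the invariant factors of ∂_1 are all 1, so H_0 ≅ Z.
  H_1: rank ker ∂_1 − rank ∂_2 = (10 − 4) − 6 = 0, and the invariant factors of ∂_2 are all 1, so H_1 ≅ 0.
  H_2: rank ker ∂_2 − rank ∂_3 = (10 − 6) − 4 = 0, and the invariant factors of ∂_3 are all 1, so H_2 ≅ 0.
  H_3: rank ker ∂_3 − rank ∂_4 = (5 − 4) − 0 = 1, and there is no ∂_4, so H_3 ≅ Z.

As a check, the Euler characteristic is 5 − 10 + 10 − 5 = 0, which agrees with 1 − 0 + 0 − 1 = 0.
(K is a triangulation of the 3-sphere S^3.)

Hence the Betti numbers are b_0 = 1, b_1 = 0, b_2 = 0, b_3 = 1.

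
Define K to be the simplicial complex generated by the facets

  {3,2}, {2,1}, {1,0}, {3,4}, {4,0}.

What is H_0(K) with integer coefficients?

H_0 = Z.

Order the vertices as 0 < 1 < 2 < 3 < 4. Listing each simplex with vertices in this order, K has dimension 1 with simplices:

  0-simplices (5): [0], [1], [2], [3], [4]
  1-simplices (5): [0,1], [0,4], [1,2], [2,3], [3,4]

Hence C_0 ≅ Z^5, C_1 ≅ Z^5.

The boundary map ∂_1: C_1 → C_0 is given by ∂[p,q] = [q] − [p].
As a 5×5 matrix over Z this has rank 4, with invariant factors (1,1,1,1).

Reading off H_k = ker ∂_k / im ∂_{k+1}:

  H_0: rank C_0 − rank ∂_1 = 5 − 4 = 1, and the invariant factors of ∂_1 are all 1, so H_0 ≅ Z.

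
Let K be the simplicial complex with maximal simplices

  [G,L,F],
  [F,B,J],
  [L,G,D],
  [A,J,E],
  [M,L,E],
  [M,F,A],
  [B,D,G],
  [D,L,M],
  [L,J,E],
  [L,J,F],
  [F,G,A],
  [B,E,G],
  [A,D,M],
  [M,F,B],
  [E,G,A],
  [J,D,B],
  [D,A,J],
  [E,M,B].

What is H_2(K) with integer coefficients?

Take the total order A < B < D < E < F < G < J < L < M on the vertex set. Then K (dimension 2) consists of the simplices:

  0-simplices (9): A, B, D, E, F, G, J, L, M
  1-simplices (27): AD, AE, AF, AG, AJ, AM, BD, BE, BF, BG, BJ, BM, DG, DJ, DL, DM, EG, EJ, EL, EM, FG, FJ, FL, FM, GL, JL, LM
  2-simplices (18): ADJ, ADM, AEG, AEJ, AFG, AFM, BDG, BDJ, BEG, BEM, BFJ, BFM, DGL, DLM, EJL, ELM, FGL, FJL

Hence C_0 ≅ Z^9, C_1 ≅ Z^27, C_2 ≅ Z^18.

The boundary map ∂_1: C_1 → C_0 is given by ∂[p,q] = [q] − [p].
As a 9×27 matrix over Z this has rank 8, with invariant factors (1,1,1,1,1,1,1,1).

∂_2: C_2 → C_1 maps a triangle to the signed sum of its edges. For instance
  ∂AEG = EG − AG + AE,
  ∂ELM = LM − EM + EL.
This gives a 27×18 integer matrix of rank 17; reducing to Smith normal form yields diagonal entries (1,1,1,1,1,1,1,1,1,1,1,1,1,1,1,1,1).

Now H_k = ker ∂_k / im ∂_{k+1}, so:

  H_2: rank ker ∂_2 − rank ∂_3 = (18 − 17) − 0 = 1, and there is no ∂_3, so H_2 ≅ Z.

H_2 ≅ Z.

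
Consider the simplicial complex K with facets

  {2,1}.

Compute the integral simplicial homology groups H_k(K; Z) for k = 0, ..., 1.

Order the vertices as 1 < 2. Listing each simplex with vertices in this order, K has dimension 1 with simplices:

  0-simplices (2): [1], [2]
  1-simplices (1): [1,2]

giving chain groups C_0 ≅ Z^2, C_1 ≅ Z^1.

Boundary ∂_1: C_1 → C_0 maps an edge to its endpoints' difference, ∂[p,q] = q − p.
The 2×1 boundary matrix has rank 1 and Smith normal form diag(1).

Reading off H_k = ker ∂_k / im ∂_{k+1}:

  H_0: rank C_0 − rank ∂_1 = 2 − 1 = 1, and the invariant factors of ∂_1 are all 1, so H_0 ≅ Z.
  H_1: rank ker ∂_1 − rank ∂_2 = (1 − 1) − 0 = 0, and there is no ∂_2, so H_1 ≅ 0.

(K is a triangulation of the 1-simplex.)

H_0 ≅ Z,  H_1 = 0.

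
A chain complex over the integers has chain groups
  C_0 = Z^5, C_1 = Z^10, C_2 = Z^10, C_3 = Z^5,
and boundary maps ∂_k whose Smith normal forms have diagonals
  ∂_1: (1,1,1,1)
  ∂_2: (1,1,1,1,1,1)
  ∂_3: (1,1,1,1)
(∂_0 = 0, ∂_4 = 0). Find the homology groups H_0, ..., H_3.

H_0 = Z,  H_1 = 0,  H_2 = 0,  H_3 = Z.

H_0: b_0 = 5 − 0 − 4 = 1; torsion from ∂_1 factors > 1: none. So H_0 = Z.
H_1: b_1 = 10 − 4 − 6 = 0; torsion from ∂_2 factors > 1: none. So H_1 = 0.
H_2: b_2 = 10 − 6 − 4 = 0; torsion from ∂_3 factors > 1: none. So H_2 = 0.
H_3: b_3 = 5 − 4 − 0 = 1; torsion from ∂_4 factors > 1: none. So H_3 = Z.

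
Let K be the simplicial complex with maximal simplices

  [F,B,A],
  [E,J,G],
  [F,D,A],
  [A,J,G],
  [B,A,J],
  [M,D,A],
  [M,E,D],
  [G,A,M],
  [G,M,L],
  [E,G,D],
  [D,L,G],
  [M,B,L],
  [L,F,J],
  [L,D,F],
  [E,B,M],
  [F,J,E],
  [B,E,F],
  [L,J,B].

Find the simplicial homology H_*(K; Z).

H_0 ≅ Z,  H_1 ≅ Z ⊕ Z_2,  H_2 = 0.

We work with the vertex ordering A < B < D < E < F < G < J < L < M. The simplices of K, each written with vertices in increasing order, are:

  0-simplices (9): A, B, D, E, F, G, J, L, M
  1-simplices (27): AB, AD, AF, AG, AJ, AM, BE, BF, BJ, BL, BM, DE, DF, DG, DL, DM, EF, EG, EJ, EM, FJ, FL, GJ, GL, GM, JL, LM
  2-simplices (18): ABF, ABJ, ADF, ADM, AGJ, AGM, BEF, BEM, BJL, BLM, DEG, DEM, DFL, DGL, EFJ, EGJ, FJL, GLM

giving chain groups C_0 ≅ Z^9, C_1 ≅ Z^27, C_2 ≅ Z^18.

Boundary ∂_1: C_1 → C_0 is given by ∂[p,q] = [q] − [p]. For instance
  ∂EF = F − E.
The resulting 9×27 matrix has rank 8, and its Smith normal form has invariant factors (1,1,1,1,1,1,1,1).

∂_2: C_2 → C_1 acts by ∂[p,q,r] = [q,r] − [p,r] + [p,q]. For instance
  ∂ABF = BF − AF + AB,
  ∂AGJ = GJ − AJ + AG.
The resulting 27×18 matrix has rank 18, and its Smith normal form has invariant factors (1,1,1,1,1,1,1,1,1,1,1,1,1,1,1,1,1,2).

From H_k ≅ ker(∂_k) / im(∂_{k+1}) we obtain:

  H_0: rank C_0 − rank ∂_1 = 9 − 8 = 1, and the invariant factors of ∂_1 are all 1, so H_0 ≅ Z.
  H_1: rank ker ∂_1 − rank ∂_2 = (27 − 8) − 18 = 1, and ∂_2 has invariant factor 2 > 1, so H_1 ≅ Z ⊕ Z_2.
  H_2: rank ker ∂_2 − rank ∂_3 = (18 − 18) − 0 = 0, and there is no ∂_3, so H_2 ≅ 0.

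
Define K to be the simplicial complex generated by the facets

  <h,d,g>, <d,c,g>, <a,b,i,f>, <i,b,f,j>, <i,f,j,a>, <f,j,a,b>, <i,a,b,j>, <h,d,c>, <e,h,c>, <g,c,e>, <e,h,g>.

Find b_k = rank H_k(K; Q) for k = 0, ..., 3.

Order the vertices as a < b < c < d < e < f < g < h < i < j. Listing each simplex with vertices in this order, K has dimension 3 with simplices:

  0-simplices (10): a, b, c, d, e, f, g, h, i, j
  1-simplices (19): ab, af, ai, aj, bf, bi, bj, cd, ce, cg, ch, dg, dh, eg, eh, fi, fj, gh, ij
  2-simplices (16): abf, abi, abj, afi, afj, aij, bfi, bfj, bij, cdg, cdh, ceg, ceh, dgh, egh, fij
  3-simplices (5): abfi, abfj, abij, afij, bfij

so the chain groups are C_0 ≅ Z^10, C_1 ≅ Z^19, C_2 ≅ Z^16, C_3 ≅ Z^5.

The boundary map ∂_1: C_1 → C_0 sends each edge [p,q] (with p < q) to q − p.
The 10×19 boundary matrix has rank 8 and Smith normal form diag(1,1,1,1,1,1,1,1).

The boundary map ∂_2: C_2 → C_1 acts by ∂[p,q,r] = [q,r] − [p,r] + [p,q]. For instance
  ∂afi = fi − ai + af,
  ∂abj = bj − aj + ab.
The resulting 19×16 matrix has rank 11, and its Smith normal form has invariant factors (1,1,1,1,1,1,1,1,1,1,1).

The boundary map ∂_3: C_3 → C_2 sends each 3-simplex σ to the alternating sum Σ_i (−1)^i (σ with its i-th vertex removed). For instance
  ∂abij = bij − aij + abj − abi,
  ∂afij = fij − aij + afj − afi.
This gives a 16×5 integer matrix of rank 4; reducing to Smith normal form yields diagonal entries (1,1,1,1).

Computing H_k = (kernel of ∂_k) / (image of ∂_{k+1}):

  H_0: rank C_0 − rank ∂_1 = 10 − 8 = 2, and the invariant factors of ∂_1 are all 1, so H_0 = Z^2.
  H_1: rank ker ∂_1 − rank ∂_2 = (19 − 8) − 11 = 0, and the invariant factors of ∂_2 are all 1, so H_1 = 0.
  H_2: rank ker ∂_2 − rank ∂_3 = (16 − 11) − 4 = 1, and the invariant factors of ∂_3 are all 1, so H_2 = Z.
  H_3: rank ker ∂_3 − rank ∂_4 = (5 − 4) − 0 = 1, and there is no ∂_4, so H_3 = Z.

As a check, the Euler characteristic is 10 − 19 + 16 − 5 = 2, which agrees with 2 − 0 + 1 − 1 = 2.
(K is a triangulation of the disjoint union of the 3-sphere S^3 and the 2-sphere S^2.)

Hence the Betti numbers are b_0 = 2, b_1 = 0, b_2 = 1, b_3 = 1.

b_0 = 2, b_1 = 0, b_2 = 1, b_3 = 1.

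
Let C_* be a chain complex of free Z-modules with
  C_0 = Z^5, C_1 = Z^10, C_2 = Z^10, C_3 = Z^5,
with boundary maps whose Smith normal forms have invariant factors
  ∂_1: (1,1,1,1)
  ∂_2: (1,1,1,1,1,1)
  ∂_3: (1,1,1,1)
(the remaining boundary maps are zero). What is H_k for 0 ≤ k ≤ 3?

H_0 ≅ Z,  H_1 = 0,  H_2 = 0,  H_3 ≅ Z.

H_0: b_0 = 5 − 0 − 4 = 1; torsion from ∂_1 factors > 1: none. So H_0 ≅ Z.
H_1: b_1 = 10 − 4 − 6 = 0; torsion from ∂_2 factors > 1: none. So H_1 ≅ 0.
H_2: b_2 = 10 − 6 − 4 = 0; torsion from ∂_3 factors > 1: none. So H_2 ≅ 0.
H_3: b_3 = 5 − 4 − 0 = 1; torsion from ∂_4 factors > 1: none. So H_3 ≅ Z.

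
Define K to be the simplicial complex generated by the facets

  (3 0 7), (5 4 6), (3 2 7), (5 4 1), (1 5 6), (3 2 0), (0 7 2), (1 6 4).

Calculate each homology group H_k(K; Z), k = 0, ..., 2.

Take the total order 0 < 1 < 2 < 3 < 4 < 5 < 6 < 7 on the vertex set. Then K (dimension 2) consists of the simplices:

  0-simplices (8): [0], [1], [2], [3], [4], [5], [6], [7]
  1-simplices (12): [0,2], [0,3], [0,7], [1,4], [1,5], [1,6], [2,3], [2,7], [3,7], [4,5], [4,6], [5,6]
  2-simplices (8): [0,2,3], [0,2,7], [0,3,7], [1,4,5], [1,4,6], [1,5,6], [2,3,7], [4,5,6]

Hence C_0 ≅ Z^8, C_1 ≅ Z^12, C_2 ≅ Z^8.

Boundary ∂_1: C_1 → C_0 maps an edge to its endpoints' difference, ∂[p,q] = q − p.
This gives a 8×12 integer matrix of rank 6; reducing to Smith normal form yields diagonal entries (1,1,1,1,1,1).

∂_2: C_2 → C_1 maps a triangle to the signed sum of its edges. For instance
  ∂[1,5,6] = [5,6] − [1,6] + [1,5],
  ∂[0,3,7] = [3,7] − [0,7] + [0,3].
The resulting 12×8 matrix has rank 6, and its Smith normal form has invariant factors (1,1,1,1,1,1).

Reading off H_k = ker ∂_k / im ∂_{k+1}:

  H_0: rank C_0 − rank ∂_1 = 8 − 6 = 2, and the invariant factors of ∂_1 are all 1, so H_0 ≅ Z^2.
  H_1: rank ker ∂_1 − rank ∂_2 = (12 − 6) − 6 = 0, and the invariant factors of ∂_2 are all 1, so H_1 ≅ 0.
  H_2: rank ker ∂_2 − rank ∂_3 = (8 − 6) − 0 = 2, and there is no ∂_3, so H_2 ≅ Z^2.

(K is a triangulation of the disjoint union of the 2-sphere S^2 and the 2-sphere S^2.)

H_0 = Z^2,  H_1 = 0,  H_2 = Z^2.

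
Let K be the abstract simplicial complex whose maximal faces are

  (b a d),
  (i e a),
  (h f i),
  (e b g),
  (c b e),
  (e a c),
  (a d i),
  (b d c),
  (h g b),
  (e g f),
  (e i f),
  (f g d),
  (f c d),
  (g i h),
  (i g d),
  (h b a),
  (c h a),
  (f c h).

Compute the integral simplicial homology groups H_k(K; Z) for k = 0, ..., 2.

Take the total order a < b < c < d < e < f < g < h < i on the vertex set. Then K (dimension 2) consists of the simplices:

  0-simplices (9): a, b, c, d, e, f, g, h, i
  1-simplices (27): ab, ac, ad, ae, ah, ai, bc, bd, be, bg, bh, cd, ce, cf, ch, df, dg, di, ef, eg, ei, fg, fh, fi, gh, gi, hi
  2-simplices (18): abd, abh, ace, ach, adi, aei, bcd, bce, beg, bgh, cdf, cfh, dfg, dgi, efg, efi, fhi, ghi

Hence C_0 ≅ Z^9, C_1 ≅ Z^27, C_2 ≅ Z^18.

The boundary map ∂_1: C_1 → C_0 sends each edge [p,q] (with p < q) to q − p. For instance
  ∂cf = f − c.
This gives a 9×27 integer matrix of rank 8; reducing to Smith normal form yields diagonal entries (1,1,1,1,1,1,1,1).

The boundary map ∂_2: C_2 → C_1 maps a triangle to the signed sum of its edges. For instance
  ∂aei = ei − ai + ae,
  ∂dfg = fg − dg + df.
The resulting 27×18 matrix has rank 18, and its Smith normal form has invariant factors (1,1,1,1,1,1,1,1,1,1,1,1,1,1,1,1,1,2).

From H_k ≅ ker(∂_k) / im(∂_{k+1}) we obtain:

  H_0: rank C_0 − rank ∂_1 = 9 − 8 = 1, and the invariant factors of ∂_1 are all 1, so H_0 ≅ Z.
  H_1: rank ker ∂_1 − rank ∂_2 = (27 − 8) − 18 = 1, and ∂_2 has invariant factor 2 > 1, so H_1 ≅ Z ⊕ Z/2Z.
  H_2: rank ker ∂_2 − rank ∂_3 = (18 − 18) − 0 = 0, and there is no ∂_3, so H_2 ≅ 0.

H_0 = Z,  H_1 = Z ⊕ Z/2Z,  H_2 = 0.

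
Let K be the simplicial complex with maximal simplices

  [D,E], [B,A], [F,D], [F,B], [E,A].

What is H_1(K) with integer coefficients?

H_1 ≅ Z.

Take the total order A < B < D < E < F on the vertex set. Then K (dimension 1) consists of the simplices:

  0-simplices (5): A, B, D, E, F
  1-simplices (5): AB, AE, BF, DE, DF

Hence C_0 ≅ Z^5, C_1 ≅ Z^5.

Boundary ∂_1: C_1 → C_0 sends each edge [p,q] (with p < q) to q − p. For instance
  ∂BF = F − B.
As a 5×5 matrix over Z this has rank 4, with invariant factors (1,1,1,1).

Reading off H_k = ker ∂_k / im ∂_{k+1}:

  H_1: rank ker ∂_1 − rank ∂_2 = (5 − 4) − 0 = 1, and there is no ∂_2, so H_1 = Z.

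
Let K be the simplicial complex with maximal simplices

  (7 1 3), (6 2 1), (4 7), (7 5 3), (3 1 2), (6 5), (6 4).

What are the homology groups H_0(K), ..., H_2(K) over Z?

We work with the vertex ordering 1 < 2 < 3 < 4 < 5 < 6 < 7. The simplices of K, each written with vertices in increasing order, are:

  0-simplices (7): [1], [2], [3], [4], [5], [6], [7]
  1-simplices (12): [1,2], [1,3], [1,6], [1,7], [2,3], [2,6], [3,5], [3,7], [4,6], [4,7], [5,6], [5,7]
  2-simplices (4): [1,2,3], [1,2,6], [1,3,7], [3,5,7]

so the chain groups are C_0 ≅ Z^7, C_1 ≅ Z^12, C_2 ≅ Z^4.

Boundary ∂_1: C_1 → C_0 maps an edge to its endpoints' difference, ∂[p,q] = q − p.
The 7×12 boundary matrix has rank 6 and Smith normal form diag(1,1,1,1,1,1).

The boundary map ∂_2: C_2 → C_1 maps a triangle to the signed sum of its edges. For instance
  ∂[1,2,6] = [2,6] − [1,6] + [1,2],
  ∂[3,5,7] = [5,7] − [3,7] + [3,5].
This gives a 12×4 integer matrix of rank 4; reducing to Smith normal form yields diagonal entries (1,1,1,1).

Computing H_k = (kernel of ∂_k) / (image of ∂_{k+1}):

  H_0: rank C_0 − rank ∂_1 = 7 − 6 = 1, and the invariant factors of ∂_1 are all 1, so H_0 = Z.
  H_1: rank ker ∂_1 − rank ∂_2 = (12 − 6) − 4 = 2, and the invariant factors of ∂_2 are all 1, so H_1 = Z^2.
  H_2: rank ker ∂_2 − rank ∂_3 = (4 − 4) − 0 = 0, and there is no ∂_3, so H_2 = 0.

H_0 = Z,  H_1 = Z^2,  H_2 = 0.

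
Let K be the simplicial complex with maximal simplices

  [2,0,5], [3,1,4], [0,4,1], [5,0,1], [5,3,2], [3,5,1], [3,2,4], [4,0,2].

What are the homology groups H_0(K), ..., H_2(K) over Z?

Order the vertices as 0 < 1 < 2 < 3 < 4 < 5. Listing each simplex with vertices in this order, K has dimension 2 with simplices:

  0-simplices (6): [0], [1], [2], [3], [4], [5]
  1-simplices (12): [0,1], [0,2], [0,4], [0,5], [1,3], [1,4], [1,5], [2,3], [2,4], [2,5], [3,4], [3,5]
  2-simplices (8): [0,1,4], [0,1,5], [0,2,4], [0,2,5], [1,3,4], [1,3,5], [2,3,4], [2,3,5]

so the chain groups are C_0 ≅ Z^6, C_1 ≅ Z^12, C_2 ≅ Z^8.

∂_1: C_1 → C_0 sends each edge [p,q] (with p < q) to q − p.
The 6×12 boundary matrix has rank 5 and Smith normal form diag(1,1,1,1,1).

Boundary ∂_2: C_2 → C_1 sends each 2-simplex [p,q,r] to [q,r] − [p,r] + [p,q]. For instance
  ∂[1,3,5] = [3,5] − [1,5] + [1,3],
  ∂[0,2,5] = [2,5] − [0,5] + [0,2].
The 12×8 boundary matrix has rank 7 and Smith normal form diag(1,1,1,1,1,1,1).

Now H_k = ker ∂_k / im ∂_{k+1}, so:

  H_0: rank C_0 − rank ∂_1 = 6 − 5 = 1, and the invariant factors of ∂_1 are all 1, so H_0 ≅ Z.
  H_1: rank ker ∂_1 − rank ∂_2 = (12 − 5) − 7 = 0, and the invariant factors of ∂_2 are all 1, so H_1 ≅ 0.
  H_2: rank ker ∂_2 − rank ∂_3 = (8 − 7) − 0 = 1, and there is no ∂_3, so H_2 ≅ Z.

H_0 ≅ Z,  H_1 = 0,  H_2 ≅ Z.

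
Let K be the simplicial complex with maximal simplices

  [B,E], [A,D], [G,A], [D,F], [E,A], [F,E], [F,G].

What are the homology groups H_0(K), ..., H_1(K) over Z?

H_0 = Z,  H_1 = Z^2.

K has 6 vertices, 7 edges.
rank ∂_0 = 0, rank ∂_1 = 5 ⇒ b_0 = 6 − 0 − 5 = 1; all invariant factors of ∂_1 are 1 so no torsion. So H_0 = Z.
rank ∂_1 = 5, rank ∂_2 = 0 ⇒ b_1 = 7 − 5 − 0 = 2. So H_1 = Z^2.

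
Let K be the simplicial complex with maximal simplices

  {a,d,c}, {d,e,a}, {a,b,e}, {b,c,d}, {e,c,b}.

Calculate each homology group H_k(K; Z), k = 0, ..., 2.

Fix the vertex order a < b < c < d < e and write every simplex with vertices in increasing order. Then dim K = 2 and the simplices of K are:

  0-simplices (5): a, b, c, d, e
  1-simplices (10): ab, ac, ad, ae, bc, bd, be, cd, ce, de
  2-simplices (5): abe, acd, ade, bcd, bce

Hence C_0 ≅ Z^5, C_1 ≅ Z^10, C_2 ≅ Z^5.

∂_1: C_1 → C_0 is given by ∂[p,q] = [q] − [p].
As a 5×10 matrix over Z this has rank 4, with invariant factors (1,1,1,1).

Boundary ∂_2: C_2 → C_1 acts by ∂[p,q,r] = [q,r] − [p,r] + [p,q]. For instance
  ∂ade = de − ae + ad,
  ∂abe = be − ae + ab.
This gives a 10×5 integer matrix of rank 5; reducing to Smith normal form yields diagonal entries (1,1,1,1,1).

From H_k ≅ ker(∂_k) / im(∂_{k+1}) we obtain:

  H_0: rank C_0 − rank ∂_1 = 5 − 4 = 1, and the invariant factors of ∂_1 are all 1, so H_0 = Z.
  H_1: rank ker ∂_1 − rank ∂_2 = (10 − 4) − 5 = 1, and the invariant factors of ∂_2 are all 1, so H_1 = Z.
  H_2: rank ker ∂_2 − rank ∂_3 = (5 − 5) − 0 = 0, and there is no ∂_3, so H_2 = 0.

H_0 = Z,  H_1 = Z,  H_2 = 0.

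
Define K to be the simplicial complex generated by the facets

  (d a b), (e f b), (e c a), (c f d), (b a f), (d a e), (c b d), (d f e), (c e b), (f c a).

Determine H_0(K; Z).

Order the vertices as a < b < c < d < e < f. Listing each simplex with vertices in this order, K has dimension 2 with simplices:

  0-simplices (6): a, b, c, d, e, f
  1-simplices (15): ab, ac, ad, ae, af, bc, bd, be, bf, cd, ce, cf, de, df, ef
  2-simplices (10): abd, abf, ace, acf, ade, bcd, bce, bef, cdf, def

giving chain groups C_0 ≅ Z^6, C_1 ≅ Z^15, C_2 ≅ Z^10.

Boundary ∂_1: C_1 → C_0 sends each edge [p,q] (with p < q) to q − p.
The 6×15 boundary matrix has rank 5 and Smith normal form diag(1,1,1,1,1).

∂_2: C_2 → C_1 maps a triangle to the signed sum of its edges. For instance
  ∂acf = cf − af + ac,
  ∂ace = ce − ae + ac.
The resulting 15×10 matrix has rank 10, and its Smith normal form has invariant factors (1,1,1,1,1,1,1,1,1,2).

Reading off H_k = ker ∂_k / im ∂_{k+1}:

  H_0: rank C_0 − rank ∂_1 = 6 − 5 = 1, and the invariant factors of ∂_1 are all 1, so H_0 = Z.

H_0 = Z.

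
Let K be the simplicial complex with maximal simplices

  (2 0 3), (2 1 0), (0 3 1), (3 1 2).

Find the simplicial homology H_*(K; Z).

Fix the vertex order 0 < 1 < 2 < 3 and write every simplex with vertices in increasing order. Then dim K = 2 and the simplices of K are:

  0-simplices (4): [0], [1], [2], [3]
  1-simplices (6): [0,1], [0,2], [0,3], [1,2], [1,3], [2,3]
  2-simplices (4): [0,1,2], [0,1,3], [0,2,3], [1,2,3]

giving chain groups C_0 ≅ Z^4, C_1 ≅ Z^6, C_2 ≅ Z^4.

∂_1: C_1 → C_0 sends each edge [p,q] (with p < q) to q − p.
The 4×6 boundary matrix has rank 3 and Smith normal form diag(1,1,1).

The boundary map ∂_2: C_2 → C_1 maps a triangle to the signed sum of its edges. For instance
  ∂[0,2,3] = [2,3] − [0,3] + [0,2],
  ∂[0,1,2] = [1,2] − [0,2] + [0,1].
The 6×4 boundary matrix has rank 3 and Smith normal form diag(1,1,1).

Now H_k = ker ∂_k / im ∂_{k+1}, so:

  H_0: rank C_0 − rank ∂_1 = 4 − 3 = 1, and the invariant factors of ∂_1 are all 1, so H_0 = Z.
  H_1: rank ker ∂_1 − rank ∂_2 = (6 − 3) − 3 = 0, and the invariant factors of ∂_2 are all 1, so H_1 = 0.
  H_2: rank ker ∂_2 − rank ∂_3 = (4 − 3) − 0 = 1, and there is no ∂_3, so H_2 = Z.

H_0 ≅ Z,  H_1 = 0,  H_2 ≅ Z.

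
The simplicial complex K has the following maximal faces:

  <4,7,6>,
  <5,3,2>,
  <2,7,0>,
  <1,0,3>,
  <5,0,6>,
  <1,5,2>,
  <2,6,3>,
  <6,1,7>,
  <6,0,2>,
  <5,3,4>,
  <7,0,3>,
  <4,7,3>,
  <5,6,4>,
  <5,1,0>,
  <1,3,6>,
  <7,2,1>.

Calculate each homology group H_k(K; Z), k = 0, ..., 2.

H_0 = Z,  H_1 = Z^2,  H_2 = Z.

Take the total order 0 < 1 < 2 < 3 < 4 < 5 < 6 < 7 on the vertex set. Then K (dimension 2) consists of the simplices:

  0-simplices (8): [0], [1], [2], [3], [4], [5], [6], [7]
  1-simplices (24): (24 of them)
  2-simplices (16): [0,1,3], [0,1,5], [0,2,6], [0,2,7], [0,3,7], [0,5,6], [1,2,5], [1,2,7], [1,3,6], [1,6,7], [2,3,5], [2,3,6], [3,4,5], [3,4,7], [4,5,6], [4,6,7]

giving chain groups C_0 ≅ Z^8, C_1 ≅ Z^24, C_2 ≅ Z^16.

Boundary ∂_1: C_1 → C_0 sends each edge [p,q] (with p < q) to q − p. For instance
  ∂[4,5] = [5] − [4].
As a 8×24 matrix over Z this has rank 7, with invariant factors (1,1,1,1,1,1,1).

∂_2: C_2 → C_1 maps a triangle to the signed sum of its edges. For instance
  ∂[0,2,6] = [2,6] − [0,6] + [0,2],
  ∂[0,3,7] = [3,7] − [0,7] + [0,3].
This gives a 24×16 integer matrix of rank 15; reducing to Smith normal form yields diagonal entries (1,1,1,1,1,1,1,1,1,1,1,1,1,1,1).

Computing H_k = (kernel of ∂_k) / (image of ∂_{k+1}):

  H_0: rank C_0 − rank ∂_1 = 8 − 7 = 1, and the invariant factors of ∂_1 are all 1, so H_0 ≅ Z.
  H_1: rank ker ∂_1 − rank ∂_2 = (24 − 7) − 15 = 2, and the invariant factors of ∂_2 are all 1, so H_1 ≅ Z^2.
  H_2: rank ker ∂_2 − rank ∂_3 = (16 − 15) − 0 = 1, and there is no ∂_3, so H_2 ≅ Z.

(K is a triangulation of the torus T^2.)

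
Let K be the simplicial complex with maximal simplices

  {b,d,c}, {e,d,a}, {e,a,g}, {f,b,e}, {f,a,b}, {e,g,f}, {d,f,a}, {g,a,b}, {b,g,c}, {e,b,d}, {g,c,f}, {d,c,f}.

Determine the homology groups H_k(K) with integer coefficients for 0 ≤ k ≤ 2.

H_0 ≅ Z,  H_1 ≅ Z/2,  H_2 = 0.

Fix the vertex order a < b < c < d < e < f < g and write every simplex with vertices in increasing order. Then dim K = 2 and the simplices of K are:

  0-simplices (7): a, b, c, d, e, f, g
  1-simplices (18): ab, ad, ae, af, ag, bc, bd, be, bf, bg, cd, cf, cg, de, df, ef, eg, fg
  2-simplices (12): abf, abg, ade, adf, aeg, bcd, bcg, bde, bef, cdf, cfg, efg

Hence C_0 ≅ Z^7, C_1 ≅ Z^18, C_2 ≅ Z^12.

The boundary map ∂_1: C_1 → C_0 sends each edge [p,q] (with p < q) to q − p. For instance
  ∂af = f − a.
As a 7×18 matrix over Z this has rank 6, with invariant factors (1,1,1,1,1,1).

∂_2: C_2 → C_1 sends each 2-simplex [p,q,r] to [q,r] − [p,r] + [p,q]. For instance
  ∂aeg = eg − ag + ae,
  ∂bde = de − be + bd.
This gives a 18×12 integer matrix of rank 12; reducing to Smith normal form yields diagonal entries (1,1,1,1,1,1,1,1,1,1,1,2).

Computing H_k = (kernel of ∂_k) / (image of ∂_{k+1}):

  H_0: rank C_0 − rank ∂_1 = 7 − 6 = 1, and the invariant factors of ∂_1 are all 1, so H_0 = Z.
  H_1: rank ker ∂_1 − rank ∂_2 = (18 − 6) − 12 = 0, and ∂_2 has invariant factor 2 > 1, so H_1 = Z/2.
  H_2: rank ker ∂_2 − rank ∂_3 = (12 − 12) − 0 = 0, and there is no ∂_3, so H_2 = 0.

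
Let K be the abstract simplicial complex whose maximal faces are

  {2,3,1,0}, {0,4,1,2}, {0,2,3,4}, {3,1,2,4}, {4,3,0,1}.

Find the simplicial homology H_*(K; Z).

Order the vertices as 0 < 1 < 2 < 3 < 4. Listing each simplex with vertices in this order, K has dimension 3 with simplices:

  0-simplices (5): [0], [1], [2], [3], [4]
  1-simplices (10): [0,1], [0,2], [0,3], [0,4], [1,2], [1,3], [1,4], [2,3], [2,4], [3,4]
  2-simplices (10): [0,1,2], [0,1,3], [0,1,4], [0,2,3], [0,2,4], [0,3,4], [1,2,3], [1,2,4], [1,3,4], [2,3,4]
  3-simplices (5): [0,1,2,3], [0,1,2,4], [0,1,3,4], [0,2,3,4], [1,2,3,4]

Hence C_0 ≅ Z^5, C_1 ≅ Z^10, C_2 ≅ Z^10, C_3 ≅ Z^5.

Boundary ∂_1: C_1 → C_0 sends each edge [p,q] (with p < q) to q − p. For instance
  ∂[0,2] = [2] − [0].
As a 5×10 matrix over Z this has rank 4, with invariant factors (1,1,1,1).

∂_2: C_2 → C_1 acts by ∂[p,q,r] = [q,r] − [p,r] + [p,q]. For instance
  ∂[1,2,3] = [2,3] − [1,3] + [1,2],
  ∂[0,2,3] = [2,3] − [0,3] + [0,2].
The 10×10 boundary matrix has rank 6 and Smith normal form diag(1,1,1,1,1,1).

The boundary map ∂_3: C_3 → C_2 sends each 3-simplex σ to the alternating sum Σ_i (−1)^i (σ with its i-th vertex removed). For instance
  ∂[1,2,3,4] = [2,3,4] − [1,3,4] + [1,2,4] − [1,2,3],
  ∂[0,1,2,4] = [1,2,4] − [0,2,4] + [0,1,4] − [0,1,2].
The resulting 10×5 matrix has rank 4, and its Smith normal form has invariant factors (1,1,1,1).

Now H_k = ker ∂_k / im ∂_{k+1}, so:

  H_0: rank C_0 − rank ∂_1 = 5 − 4 = 1, and the invariant factors of ∂_1 are all 1, so H_0 = Z.
  H_1: rank ker ∂_1 − rank ∂_2 = (10 − 4) − 6 = 0, and the invariant factors of ∂_2 are all 1, so H_1 = 0.
  H_2: rank ker ∂_2 − rank ∂_3 = (10 − 6) − 4 = 0, and the invariant factors of ∂_3 are all 1, so H_2 = 0.
  H_3: rank ker ∂_3 − rank ∂_4 = (5 − 4) − 0 = 1, and there is no ∂_4, so H_3 = Z.

As a check, the Euler characteristic is 5 − 10 + 10 − 5 = 0, which agrees with 1 − 0 + 0 − 1 = 0.

H_0 = Z,  H_1 = 0,  H_2 = 0,  H_3 = Z.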